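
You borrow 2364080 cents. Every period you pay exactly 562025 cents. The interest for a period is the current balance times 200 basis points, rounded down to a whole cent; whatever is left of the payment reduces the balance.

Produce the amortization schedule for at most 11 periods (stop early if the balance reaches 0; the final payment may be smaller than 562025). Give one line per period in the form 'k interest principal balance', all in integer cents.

1 47281 514744 1849336
2 36986 525039 1324297
3 26485 535540 788757
4 15775 546250 242507
5 4850 242507 0

1. interest=⌊2364080·200/10000⌋=47281; principal=562025-47281=514744; balance=2364080-514744=1849336
2. interest=⌊1849336·200/10000⌋=36986; principal=562025-36986=525039; balance=1849336-525039=1324297
3. interest=⌊1324297·200/10000⌋=26485; principal=562025-26485=535540; balance=1324297-535540=788757
4. interest=⌊788757·200/10000⌋=15775; principal=562025-15775=546250; balance=788757-546250=242507
5. interest=⌊242507·200/10000⌋=4850; principal=min(562025-4850,242507)=242507; balance=242507-242507=0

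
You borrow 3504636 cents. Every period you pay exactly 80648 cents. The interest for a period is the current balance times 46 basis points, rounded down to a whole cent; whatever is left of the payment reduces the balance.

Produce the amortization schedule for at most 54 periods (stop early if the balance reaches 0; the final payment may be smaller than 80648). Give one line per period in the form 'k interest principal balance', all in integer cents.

1 16121 64527 3440109
2 15824 64824 3375285
3 15526 65122 3310163
4 15226 65422 3244741
5 14925 65723 3179018
6 14623 66025 3112993
7 14319 66329 3046664
8 14014 66634 2980030
9 13708 66940 2913090
10 13400 67248 2845842
11 13090 67558 2778284
12 12780 67868 2710416
13 12467 68181 2642235
14 12154 68494 2573741
15 11839 68809 2504932
16 11522 69126 2435806
17 11204 69444 2366362
18 10885 69763 2296599
19 10564 70084 2226515
20 10241 70407 2156108
21 9918 70730 2085378
22 9592 71056 2014322
23 9265 71383 1942939
24 8937 71711 1871228
25 8607 72041 1799187
26 8276 72372 1726815
27 7943 72705 1654110
28 7608 73040 1581070
29 7272 73376 1507694
30 6935 73713 1433981
31 6596 74052 1359929
32 6255 74393 1285536
33 5913 74735 1210801
34 5569 75079 1135722
35 5224 75424 1060298
36 4877 75771 984527
37 4528 76120 908407
38 4178 76470 831937
39 3826 76822 755115
40 3473 77175 677940
41 3118 77530 600410
42 2761 77887 522523
43 2403 78245 444278
44 2043 78605 365673
45 1682 78966 286707
46 1318 79330 207377
47 953 79695 127682
48 587 80061 47621
49 219 47621 0

1. interest=⌊3504636·46/10000⌋=16121; principal=80648-16121=64527; balance=3504636-64527=3440109
2. interest=⌊3440109·46/10000⌋=15824; principal=80648-15824=64824; balance=3440109-64824=3375285
3. interest=⌊3375285·46/10000⌋=15526; principal=80648-15526=65122; balance=3375285-65122=3310163
4. interest=⌊3310163·46/10000⌋=15226; principal=80648-15226=65422; balance=3310163-65422=3244741
5. interest=⌊3244741·46/10000⌋=14925; principal=80648-14925=65723; balance=3244741-65723=3179018
6. interest=⌊3179018·46/10000⌋=14623; principal=80648-14623=66025; balance=3179018-66025=3112993
7. interest=⌊3112993·46/10000⌋=14319; principal=80648-14319=66329; balance=3112993-66329=3046664
8. interest=⌊3046664·46/10000⌋=14014; principal=80648-14014=66634; balance=3046664-66634=2980030
9. interest=⌊2980030·46/10000⌋=13708; principal=80648-13708=66940; balance=2980030-66940=2913090
10. interest=⌊2913090·46/10000⌋=13400; principal=80648-13400=67248; balance=2913090-67248=2845842
11. interest=⌊2845842·46/10000⌋=13090; principal=80648-13090=67558; balance=2845842-67558=2778284
12. interest=⌊2778284·46/10000⌋=12780; principal=80648-12780=67868; balance=2778284-67868=2710416
13. interest=⌊2710416·46/10000⌋=12467; principal=80648-12467=68181; balance=2710416-68181=2642235
14. interest=⌊2642235·46/10000⌋=12154; principal=80648-12154=68494; balance=2642235-68494=2573741
15. interest=⌊2573741·46/10000⌋=11839; principal=80648-11839=68809; balance=2573741-68809=2504932
16. interest=⌊2504932·46/10000⌋=11522; principal=80648-11522=69126; balance=2504932-69126=2435806
17. interest=⌊2435806·46/10000⌋=11204; principal=80648-11204=69444; balance=2435806-69444=2366362
18. interest=⌊2366362·46/10000⌋=10885; principal=80648-10885=69763; balance=2366362-69763=2296599
19. interest=⌊2296599·46/10000⌋=10564; principal=80648-10564=70084; balance=2296599-70084=2226515
20. interest=⌊2226515·46/10000⌋=10241; principal=80648-10241=70407; balance=2226515-70407=2156108
21. interest=⌊2156108·46/10000⌋=9918; principal=80648-9918=70730; balance=2156108-70730=2085378
22. interest=⌊2085378·46/10000⌋=9592; principal=80648-9592=71056; balance=2085378-71056=2014322
23. interest=⌊2014322·46/10000⌋=9265; principal=80648-9265=71383; balance=2014322-71383=1942939
24. interest=⌊1942939·46/10000⌋=8937; principal=80648-8937=71711; balance=1942939-71711=1871228
25. interest=⌊1871228·46/10000⌋=8607; principal=80648-8607=72041; balance=1871228-72041=1799187
26. interest=⌊1799187·46/10000⌋=8276; principal=80648-8276=72372; balance=1799187-72372=1726815
27. interest=⌊1726815·46/10000⌋=7943; principal=80648-7943=72705; balance=1726815-72705=1654110
28. interest=⌊1654110·46/10000⌋=7608; principal=80648-7608=73040; balance=1654110-73040=1581070
29. interest=⌊1581070·46/10000⌋=7272; principal=80648-7272=73376; balance=1581070-73376=1507694
30. interest=⌊1507694·46/10000⌋=6935; principal=80648-6935=73713; balance=1507694-73713=1433981
31. interest=⌊1433981·46/10000⌋=6596; principal=80648-6596=74052; balance=1433981-74052=1359929
32. interest=⌊1359929·46/10000⌋=6255; principal=80648-6255=74393; balance=1359929-74393=1285536
33. interest=⌊1285536·46/10000⌋=5913; principal=80648-5913=74735; balance=1285536-74735=1210801
34. interest=⌊1210801·46/10000⌋=5569; principal=80648-5569=75079; balance=1210801-75079=1135722
35. interest=⌊1135722·46/10000⌋=5224; principal=80648-5224=75424; balance=1135722-75424=1060298
36. interest=⌊1060298·46/10000⌋=4877; principal=80648-4877=75771; balance=1060298-75771=984527
37. interest=⌊984527·46/10000⌋=4528; principal=80648-4528=76120; balance=984527-76120=908407
38. interest=⌊908407·46/10000⌋=4178; principal=80648-4178=76470; balance=908407-76470=831937
39. interest=⌊831937·46/10000⌋=3826; principal=80648-3826=76822; balance=831937-76822=755115
40. interest=⌊755115·46/10000⌋=3473; principal=80648-3473=77175; balance=755115-77175=677940
41. interest=⌊677940·46/10000⌋=3118; principal=80648-3118=77530; balance=677940-77530=600410
42. interest=⌊600410·46/10000⌋=2761; principal=80648-2761=77887; balance=600410-77887=522523
43. interest=⌊522523·46/10000⌋=2403; principal=80648-2403=78245; balance=522523-78245=444278
44. interest=⌊444278·46/10000⌋=2043; principal=80648-2043=78605; balance=444278-78605=365673
45. interest=⌊365673·46/10000⌋=1682; principal=80648-1682=78966; balance=365673-78966=286707
46. interest=⌊286707·46/10000⌋=1318; principal=80648-1318=79330; balance=286707-79330=207377
47. interest=⌊207377·46/10000⌋=953; principal=80648-953=79695; balance=207377-79695=127682
48. interest=⌊127682·46/10000⌋=587; principal=80648-587=80061; balance=127682-80061=47621
49. interest=⌊47621·46/10000⌋=219; principal=min(80648-219,47621)=47621; balance=47621-47621=0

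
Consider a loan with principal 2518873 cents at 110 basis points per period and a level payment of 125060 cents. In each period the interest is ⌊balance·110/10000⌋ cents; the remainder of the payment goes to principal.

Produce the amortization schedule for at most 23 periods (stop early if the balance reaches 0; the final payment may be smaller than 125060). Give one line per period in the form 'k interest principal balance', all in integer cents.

1. interest=⌊2518873·110/10000⌋=27707; principal=125060-27707=97353; balance=2518873-97353=2421520
2. interest=⌊2421520·110/10000⌋=26636; principal=125060-26636=98424; balance=2421520-98424=2323096
3. interest=⌊2323096·110/10000⌋=25554; principal=125060-25554=99506; balance=2323096-99506=2223590
4. interest=⌊2223590·110/10000⌋=24459; principal=125060-24459=100601; balance=2223590-100601=2122989
5. interest=⌊2122989·110/10000⌋=23352; principal=125060-23352=101708; balance=2122989-101708=2021281
6. interest=⌊2021281·110/10000⌋=22234; principal=125060-22234=102826; balance=2021281-102826=1918455
7. interest=⌊1918455·110/10000⌋=21103; principal=125060-21103=103957; balance=1918455-103957=1814498
8. interest=⌊1814498·110/10000⌋=19959; principal=125060-19959=105101; balance=1814498-105101=1709397
9. interest=⌊1709397·110/10000⌋=18803; principal=125060-18803=106257; balance=1709397-106257=1603140
10. interest=⌊1603140·110/10000⌋=17634; principal=125060-17634=107426; balance=1603140-107426=1495714
11. interest=⌊1495714·110/10000⌋=16452; principal=125060-16452=108608; balance=1495714-108608=1387106
12. interest=⌊1387106·110/10000⌋=15258; principal=125060-15258=109802; balance=1387106-109802=1277304
13. interest=⌊1277304·110/10000⌋=14050; principal=125060-14050=111010; balance=1277304-111010=1166294
14. interest=⌊1166294·110/10000⌋=12829; principal=125060-12829=112231; balance=1166294-112231=1054063
15. interest=⌊1054063·110/10000⌋=11594; principal=125060-11594=113466; balance=1054063-113466=940597
16. interest=⌊940597·110/10000⌋=10346; principal=125060-10346=114714; balance=940597-114714=825883
17. interest=⌊825883·110/10000⌋=9084; principal=125060-9084=115976; balance=825883-115976=709907
18. interest=⌊709907·110/10000⌋=7808; principal=125060-7808=117252; balance=709907-117252=592655
19. interest=⌊592655·110/10000⌋=6519; principal=125060-6519=118541; balance=592655-118541=474114
20. interest=⌊474114·110/10000⌋=5215; principal=125060-5215=119845; balance=474114-119845=354269
21. interest=⌊354269·110/10000⌋=3896; principal=125060-3896=121164; balance=354269-121164=233105
22. interest=⌊233105·110/10000⌋=2564; principal=125060-2564=122496; balance=233105-122496=110609
23. interest=⌊110609·110/10000⌋=1216; principal=min(125060-1216,110609)=110609; balance=110609-110609=0

1 27707 97353 2421520
2 26636 98424 2323096
3 25554 99506 2223590
4 24459 100601 2122989
5 23352 101708 2021281
6 22234 102826 1918455
7 21103 103957 1814498
8 19959 105101 1709397
9 18803 106257 1603140
10 17634 107426 1495714
11 16452 108608 1387106
12 15258 109802 1277304
13 14050 111010 1166294
14 12829 112231 1054063
15 11594 113466 940597
16 10346 114714 825883
17 9084 115976 709907
18 7808 117252 592655
19 6519 118541 474114
20 5215 119845 354269
21 3896 121164 233105
22 2564 122496 110609
23 1216 110609 0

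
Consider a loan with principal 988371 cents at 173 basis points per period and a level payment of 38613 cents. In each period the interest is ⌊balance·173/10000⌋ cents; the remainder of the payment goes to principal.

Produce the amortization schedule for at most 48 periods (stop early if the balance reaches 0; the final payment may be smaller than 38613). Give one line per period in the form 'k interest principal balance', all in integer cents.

1. interest=⌊988371·173/10000⌋=17098; principal=38613-17098=21515; balance=988371-21515=966856
2. interest=⌊966856·173/10000⌋=16726; principal=38613-16726=21887; balance=966856-21887=944969
3. interest=⌊944969·173/10000⌋=16347; principal=38613-16347=22266; balance=944969-22266=922703
4. interest=⌊922703·173/10000⌋=15962; principal=38613-15962=22651; balance=922703-22651=900052
5. interest=⌊900052·173/10000⌋=15570; principal=38613-15570=23043; balance=900052-23043=877009
6. interest=⌊877009·173/10000⌋=15172; principal=38613-15172=23441; balance=877009-23441=853568
7. interest=⌊853568·173/10000⌋=14766; principal=38613-14766=23847; balance=853568-23847=829721
8. interest=⌊829721·173/10000⌋=14354; principal=38613-14354=24259; balance=829721-24259=805462
9. interest=⌊805462·173/10000⌋=13934; principal=38613-13934=24679; balance=805462-24679=780783
10. interest=⌊780783·173/10000⌋=13507; principal=38613-13507=25106; balance=780783-25106=755677
11. interest=⌊755677·173/10000⌋=13073; principal=38613-13073=25540; balance=755677-25540=730137
12. interest=⌊730137·173/10000⌋=12631; principal=38613-12631=25982; balance=730137-25982=704155
13. interest=⌊704155·173/10000⌋=12181; principal=38613-12181=26432; balance=704155-26432=677723
14. interest=⌊677723·173/10000⌋=11724; principal=38613-11724=26889; balance=677723-26889=650834
15. interest=⌊650834·173/10000⌋=11259; principal=38613-11259=27354; balance=650834-27354=623480
16. interest=⌊623480·173/10000⌋=10786; principal=38613-10786=27827; balance=623480-27827=595653
17. interest=⌊595653·173/10000⌋=10304; principal=38613-10304=28309; balance=595653-28309=567344
18. interest=⌊567344·173/10000⌋=9815; principal=38613-9815=28798; balance=567344-28798=538546
19. interest=⌊538546·173/10000⌋=9316; principal=38613-9316=29297; balance=538546-29297=509249
20. interest=⌊509249·173/10000⌋=8810; principal=38613-8810=29803; balance=509249-29803=479446
21. interest=⌊479446·173/10000⌋=8294; principal=38613-8294=30319; balance=479446-30319=449127
22. interest=⌊449127·173/10000⌋=7769; principal=38613-7769=30844; balance=449127-30844=418283
23. interest=⌊418283·173/10000⌋=7236; principal=38613-7236=31377; balance=418283-31377=386906
24. interest=⌊386906·173/10000⌋=6693; principal=38613-6693=31920; balance=386906-31920=354986
25. interest=⌊354986·173/10000⌋=6141; principal=38613-6141=32472; balance=354986-32472=322514
26. interest=⌊322514·173/10000⌋=5579; principal=38613-5579=33034; balance=322514-33034=289480
27. interest=⌊289480·173/10000⌋=5008; principal=38613-5008=33605; balance=289480-33605=255875
28. interest=⌊255875·173/10000⌋=4426; principal=38613-4426=34187; balance=255875-34187=221688
29. interest=⌊221688·173/10000⌋=3835; principal=38613-3835=34778; balance=221688-34778=186910
30. interest=⌊186910·173/10000⌋=3233; principal=38613-3233=35380; balance=186910-35380=151530
31. interest=⌊151530·173/10000⌋=2621; principal=38613-2621=35992; balance=151530-35992=115538
32. interest=⌊115538·173/10000⌋=1998; principal=38613-1998=36615; balance=115538-36615=78923
33. interest=⌊78923·173/10000⌋=1365; principal=38613-1365=37248; balance=78923-37248=41675
34. interest=⌊41675·173/10000⌋=720; principal=38613-720=37893; balance=41675-37893=3782
35. interest=⌊3782·173/10000⌋=65; principal=min(38613-65,3782)=3782; balance=3782-3782=0

1 17098 21515 966856
2 16726 21887 944969
3 16347 22266 922703
4 15962 22651 900052
5 15570 23043 877009
6 15172 23441 853568
7 14766 23847 829721
8 14354 24259 805462
9 13934 24679 780783
10 13507 25106 755677
11 13073 25540 730137
12 12631 25982 704155
13 12181 26432 677723
14 11724 26889 650834
15 11259 27354 623480
16 10786 27827 595653
17 10304 28309 567344
18 9815 28798 538546
19 9316 29297 509249
20 8810 29803 479446
21 8294 30319 449127
22 7769 30844 418283
23 7236 31377 386906
24 6693 31920 354986
25 6141 32472 322514
26 5579 33034 289480
27 5008 33605 255875
28 4426 34187 221688
29 3835 34778 186910
30 3233 35380 151530
31 2621 35992 115538
32 1998 36615 78923
33 1365 37248 41675
34 720 37893 3782
35 65 3782 0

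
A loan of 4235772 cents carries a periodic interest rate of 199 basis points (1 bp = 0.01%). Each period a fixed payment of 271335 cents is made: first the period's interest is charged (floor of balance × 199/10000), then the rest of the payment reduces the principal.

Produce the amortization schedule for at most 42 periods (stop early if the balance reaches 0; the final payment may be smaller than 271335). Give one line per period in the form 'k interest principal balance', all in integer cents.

1. interest=⌊4235772·199/10000⌋=84291; principal=271335-84291=187044; balance=4235772-187044=4048728
2. interest=⌊4048728·199/10000⌋=80569; principal=271335-80569=190766; balance=4048728-190766=3857962
3. interest=⌊3857962·199/10000⌋=76773; principal=271335-76773=194562; balance=3857962-194562=3663400
4. interest=⌊3663400·199/10000⌋=72901; principal=271335-72901=198434; balance=3663400-198434=3464966
5. interest=⌊3464966·199/10000⌋=68952; principal=271335-68952=202383; balance=3464966-202383=3262583
6. interest=⌊3262583·199/10000⌋=64925; principal=271335-64925=206410; balance=3262583-206410=3056173
7. interest=⌊3056173·199/10000⌋=60817; principal=271335-60817=210518; balance=3056173-210518=2845655
8. interest=⌊2845655·199/10000⌋=56628; principal=271335-56628=214707; balance=2845655-214707=2630948
9. interest=⌊2630948·199/10000⌋=52355; principal=271335-52355=218980; balance=2630948-218980=2411968
10. interest=⌊2411968·199/10000⌋=47998; principal=271335-47998=223337; balance=2411968-223337=2188631
11. interest=⌊2188631·199/10000⌋=43553; principal=271335-43553=227782; balance=2188631-227782=1960849
12. interest=⌊1960849·199/10000⌋=39020; principal=271335-39020=232315; balance=1960849-232315=1728534
13. interest=⌊1728534·199/10000⌋=34397; principal=271335-34397=236938; balance=1728534-236938=1491596
14. interest=⌊1491596·199/10000⌋=29682; principal=271335-29682=241653; balance=1491596-241653=1249943
15. interest=⌊1249943·199/10000⌋=24873; principal=271335-24873=246462; balance=1249943-246462=1003481
16. interest=⌊1003481·199/10000⌋=19969; principal=271335-19969=251366; balance=1003481-251366=752115
17. interest=⌊752115·199/10000⌋=14967; principal=271335-14967=256368; balance=752115-256368=495747
18. interest=⌊495747·199/10000⌋=9865; principal=271335-9865=261470; balance=495747-261470=234277
19. interest=⌊234277·199/10000⌋=4662; principal=min(271335-4662,234277)=234277; balance=234277-234277=0

1 84291 187044 4048728
2 80569 190766 3857962
3 76773 194562 3663400
4 72901 198434 3464966
5 68952 202383 3262583
6 64925 206410 3056173
7 60817 210518 2845655
8 56628 214707 2630948
9 52355 218980 2411968
10 47998 223337 2188631
11 43553 227782 1960849
12 39020 232315 1728534
13 34397 236938 1491596
14 29682 241653 1249943
15 24873 246462 1003481
16 19969 251366 752115
17 14967 256368 495747
18 9865 261470 234277
19 4662 234277 0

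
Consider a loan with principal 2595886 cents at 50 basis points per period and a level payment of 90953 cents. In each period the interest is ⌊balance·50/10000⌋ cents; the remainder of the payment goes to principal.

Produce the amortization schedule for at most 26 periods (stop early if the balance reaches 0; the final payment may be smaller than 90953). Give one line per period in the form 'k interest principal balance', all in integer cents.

1. interest=⌊2595886·50/10000⌋=12979; principal=90953-12979=77974; balance=2595886-77974=2517912
2. interest=⌊2517912·50/10000⌋=12589; principal=90953-12589=78364; balance=2517912-78364=2439548
3. interest=⌊2439548·50/10000⌋=12197; principal=90953-12197=78756; balance=2439548-78756=2360792
4. interest=⌊2360792·50/10000⌋=11803; principal=90953-11803=79150; balance=2360792-79150=2281642
5. interest=⌊2281642·50/10000⌋=11408; principal=90953-11408=79545; balance=2281642-79545=2202097
6. interest=⌊2202097·50/10000⌋=11010; principal=90953-11010=79943; balance=2202097-79943=2122154
7. interest=⌊2122154·50/10000⌋=10610; principal=90953-10610=80343; balance=2122154-80343=2041811
8. interest=⌊2041811·50/10000⌋=10209; principal=90953-10209=80744; balance=2041811-80744=1961067
9. interest=⌊1961067·50/10000⌋=9805; principal=90953-9805=81148; balance=1961067-81148=1879919
10. interest=⌊1879919·50/10000⌋=9399; principal=90953-9399=81554; balance=1879919-81554=1798365
11. interest=⌊1798365·50/10000⌋=8991; principal=90953-8991=81962; balance=1798365-81962=1716403
12. interest=⌊1716403·50/10000⌋=8582; principal=90953-8582=82371; balance=1716403-82371=1634032
13. interest=⌊1634032·50/10000⌋=8170; principal=90953-8170=82783; balance=1634032-82783=1551249
14. interest=⌊1551249·50/10000⌋=7756; principal=90953-7756=83197; balance=1551249-83197=1468052
15. interest=⌊1468052·50/10000⌋=7340; principal=90953-7340=83613; balance=1468052-83613=1384439
16. interest=⌊1384439·50/10000⌋=6922; principal=90953-6922=84031; balance=1384439-84031=1300408
17. interest=⌊1300408·50/10000⌋=6502; principal=90953-6502=84451; balance=1300408-84451=1215957
18. interest=⌊1215957·50/10000⌋=6079; principal=90953-6079=84874; balance=1215957-84874=1131083
19. interest=⌊1131083·50/10000⌋=5655; principal=90953-5655=85298; balance=1131083-85298=1045785
20. interest=⌊1045785·50/10000⌋=5228; principal=90953-5228=85725; balance=1045785-85725=960060
21. interest=⌊960060·50/10000⌋=4800; principal=90953-4800=86153; balance=960060-86153=873907
22. interest=⌊873907·50/10000⌋=4369; principal=90953-4369=86584; balance=873907-86584=787323
23. interest=⌊787323·50/10000⌋=3936; principal=90953-3936=87017; balance=787323-87017=700306
24. interest=⌊700306·50/10000⌋=3501; principal=90953-3501=87452; balance=700306-87452=612854
25. interest=⌊612854·50/10000⌋=3064; principal=90953-3064=87889; balance=612854-87889=524965
26. interest=⌊524965·50/10000⌋=2624; principal=90953-2624=88329; balance=524965-88329=436636

1 12979 77974 2517912
2 12589 78364 2439548
3 12197 78756 2360792
4 11803 79150 2281642
5 11408 79545 2202097
6 11010 79943 2122154
7 10610 80343 2041811
8 10209 80744 1961067
9 9805 81148 1879919
10 9399 81554 1798365
11 8991 81962 1716403
12 8582 82371 1634032
13 8170 82783 1551249
14 7756 83197 1468052
15 7340 83613 1384439
16 6922 84031 1300408
17 6502 84451 1215957
18 6079 84874 1131083
19 5655 85298 1045785
20 5228 85725 960060
21 4800 86153 873907
22 4369 86584 787323
23 3936 87017 700306
24 3501 87452 612854
25 3064 87889 524965
26 2624 88329 436636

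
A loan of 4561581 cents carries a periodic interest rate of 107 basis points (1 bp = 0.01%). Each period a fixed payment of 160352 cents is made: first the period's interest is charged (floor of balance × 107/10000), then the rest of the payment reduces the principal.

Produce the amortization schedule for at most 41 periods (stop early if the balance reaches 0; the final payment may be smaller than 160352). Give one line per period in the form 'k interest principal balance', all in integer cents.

1 48808 111544 4450037
2 47615 112737 4337300
3 46409 113943 4223357
4 45189 115163 4108194
5 43957 116395 3991799
6 42712 117640 3874159
7 41453 118899 3755260
8 40181 120171 3635089
9 38895 121457 3513632
10 37595 122757 3390875
11 36282 124070 3266805
12 34954 125398 3141407
13 33613 126739 3014668
14 32256 128096 2886572
15 30886 129466 2757106
16 29501 130851 2626255
17 28100 132252 2494003
18 26685 133667 2360336
19 25255 135097 2225239
20 23810 136542 2088697
21 22349 138003 1950694
22 20872 139480 1811214
23 19379 140973 1670241
24 17871 142481 1527760
25 16347 144005 1383755
26 14806 145546 1238209
27 13248 147104 1091105
28 11674 148678 942427
29 10083 150269 792158
30 8476 151876 640282
31 6851 153501 486781
32 5208 155144 331637
33 3548 156804 174833
34 1870 158482 16351
35 174 16351 0

1. interest=⌊4561581·107/10000⌋=48808; principal=160352-48808=111544; balance=4561581-111544=4450037
2. interest=⌊4450037·107/10000⌋=47615; principal=160352-47615=112737; balance=4450037-112737=4337300
3. interest=⌊4337300·107/10000⌋=46409; principal=160352-46409=113943; balance=4337300-113943=4223357
4. interest=⌊4223357·107/10000⌋=45189; principal=160352-45189=115163; balance=4223357-115163=4108194
5. interest=⌊4108194·107/10000⌋=43957; principal=160352-43957=116395; balance=4108194-116395=3991799
6. interest=⌊3991799·107/10000⌋=42712; principal=160352-42712=117640; balance=3991799-117640=3874159
7. interest=⌊3874159·107/10000⌋=41453; principal=160352-41453=118899; balance=3874159-118899=3755260
8. interest=⌊3755260·107/10000⌋=40181; principal=160352-40181=120171; balance=3755260-120171=3635089
9. interest=⌊3635089·107/10000⌋=38895; principal=160352-38895=121457; balance=3635089-121457=3513632
10. interest=⌊3513632·107/10000⌋=37595; principal=160352-37595=122757; balance=3513632-122757=3390875
11. interest=⌊3390875·107/10000⌋=36282; principal=160352-36282=124070; balance=3390875-124070=3266805
12. interest=⌊3266805·107/10000⌋=34954; principal=160352-34954=125398; balance=3266805-125398=3141407
13. interest=⌊3141407·107/10000⌋=33613; principal=160352-33613=126739; balance=3141407-126739=3014668
14. interest=⌊3014668·107/10000⌋=32256; principal=160352-32256=128096; balance=3014668-128096=2886572
15. interest=⌊2886572·107/10000⌋=30886; principal=160352-30886=129466; balance=2886572-129466=2757106
16. interest=⌊2757106·107/10000⌋=29501; principal=160352-29501=130851; balance=2757106-130851=2626255
17. interest=⌊2626255·107/10000⌋=28100; principal=160352-28100=132252; balance=2626255-132252=2494003
18. interest=⌊2494003·107/10000⌋=26685; principal=160352-26685=133667; balance=2494003-133667=2360336
19. interest=⌊2360336·107/10000⌋=25255; principal=160352-25255=135097; balance=2360336-135097=2225239
20. interest=⌊2225239·107/10000⌋=23810; principal=160352-23810=136542; balance=2225239-136542=2088697
21. interest=⌊2088697·107/10000⌋=22349; principal=160352-22349=138003; balance=2088697-138003=1950694
22. interest=⌊1950694·107/10000⌋=20872; principal=160352-20872=139480; balance=1950694-139480=1811214
23. interest=⌊1811214·107/10000⌋=19379; principal=160352-19379=140973; balance=1811214-140973=1670241
24. interest=⌊1670241·107/10000⌋=17871; principal=160352-17871=142481; balance=1670241-142481=1527760
25. interest=⌊1527760·107/10000⌋=16347; principal=160352-16347=144005; balance=1527760-144005=1383755
26. interest=⌊1383755·107/10000⌋=14806; principal=160352-14806=145546; balance=1383755-145546=1238209
27. interest=⌊1238209·107/10000⌋=13248; principal=160352-13248=147104; balance=1238209-147104=1091105
28. interest=⌊1091105·107/10000⌋=11674; principal=160352-11674=148678; balance=1091105-148678=942427
29. interest=⌊942427·107/10000⌋=10083; principal=160352-10083=150269; balance=942427-150269=792158
30. interest=⌊792158·107/10000⌋=8476; principal=160352-8476=151876; balance=792158-151876=640282
31. interest=⌊640282·107/10000⌋=6851; principal=160352-6851=153501; balance=640282-153501=486781
32. interest=⌊486781·107/10000⌋=5208; principal=160352-5208=155144; balance=486781-155144=331637
33. interest=⌊331637·107/10000⌋=3548; principal=160352-3548=156804; balance=331637-156804=174833
34. interest=⌊174833·107/10000⌋=1870; principal=160352-1870=158482; balance=174833-158482=16351
35. interest=⌊16351·107/10000⌋=174; principal=min(160352-174,16351)=16351; balance=16351-16351=0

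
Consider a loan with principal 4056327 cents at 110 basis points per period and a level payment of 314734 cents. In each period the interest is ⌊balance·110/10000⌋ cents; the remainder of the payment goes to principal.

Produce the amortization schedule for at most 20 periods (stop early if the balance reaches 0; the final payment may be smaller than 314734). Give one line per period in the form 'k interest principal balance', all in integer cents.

1 44619 270115 3786212
2 41648 273086 3513126
3 38644 276090 3237036
4 35607 279127 2957909
5 32536 282198 2675711
6 29432 285302 2390409
7 26294 288440 2101969
8 23121 291613 1810356
9 19913 294821 1515535
10 16670 298064 1217471
11 13392 301342 916129
12 10077 304657 611472
13 6726 308008 303464
14 3338 303464 0

1. interest=⌊4056327·110/10000⌋=44619; principal=314734-44619=270115; balance=4056327-270115=3786212
2. interest=⌊3786212·110/10000⌋=41648; principal=314734-41648=273086; balance=3786212-273086=3513126
3. interest=⌊3513126·110/10000⌋=38644; principal=314734-38644=276090; balance=3513126-276090=3237036
4. interest=⌊3237036·110/10000⌋=35607; principal=314734-35607=279127; balance=3237036-279127=2957909
5. interest=⌊2957909·110/10000⌋=32536; principal=314734-32536=282198; balance=2957909-282198=2675711
6. interest=⌊2675711·110/10000⌋=29432; principal=314734-29432=285302; balance=2675711-285302=2390409
7. interest=⌊2390409·110/10000⌋=26294; principal=314734-26294=288440; balance=2390409-288440=2101969
8. interest=⌊2101969·110/10000⌋=23121; principal=314734-23121=291613; balance=2101969-291613=1810356
9. interest=⌊1810356·110/10000⌋=19913; principal=314734-19913=294821; balance=1810356-294821=1515535
10. interest=⌊1515535·110/10000⌋=16670; principal=314734-16670=298064; balance=1515535-298064=1217471
11. interest=⌊1217471·110/10000⌋=13392; principal=314734-13392=301342; balance=1217471-301342=916129
12. interest=⌊916129·110/10000⌋=10077; principal=314734-10077=304657; balance=916129-304657=611472
13. interest=⌊611472·110/10000⌋=6726; principal=314734-6726=308008; balance=611472-308008=303464
14. interest=⌊303464·110/10000⌋=3338; principal=min(314734-3338,303464)=303464; balance=303464-303464=0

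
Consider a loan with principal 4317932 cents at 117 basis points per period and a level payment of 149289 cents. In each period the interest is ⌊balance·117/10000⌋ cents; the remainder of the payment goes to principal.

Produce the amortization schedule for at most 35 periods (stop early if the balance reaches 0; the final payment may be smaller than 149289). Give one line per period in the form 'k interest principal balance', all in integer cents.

1. interest=⌊4317932·117/10000⌋=50519; principal=149289-50519=98770; balance=4317932-98770=4219162
2. interest=⌊4219162·117/10000⌋=49364; principal=149289-49364=99925; balance=4219162-99925=4119237
3. interest=⌊4119237·117/10000⌋=48195; principal=149289-48195=101094; balance=4119237-101094=4018143
4. interest=⌊4018143·117/10000⌋=47012; principal=149289-47012=102277; balance=4018143-102277=3915866
5. interest=⌊3915866·117/10000⌋=45815; principal=149289-45815=103474; balance=3915866-103474=3812392
6. interest=⌊3812392·117/10000⌋=44604; principal=149289-44604=104685; balance=3812392-104685=3707707
7. interest=⌊3707707·117/10000⌋=43380; principal=149289-43380=105909; balance=3707707-105909=3601798
8. interest=⌊3601798·117/10000⌋=42141; principal=149289-42141=107148; balance=3601798-107148=3494650
9. interest=⌊3494650·117/10000⌋=40887; principal=149289-40887=108402; balance=3494650-108402=3386248
10. interest=⌊3386248·117/10000⌋=39619; principal=149289-39619=109670; balance=3386248-109670=3276578
11. interest=⌊3276578·117/10000⌋=38335; principal=149289-38335=110954; balance=3276578-110954=3165624
12. interest=⌊3165624·117/10000⌋=37037; principal=149289-37037=112252; balance=3165624-112252=3053372
13. interest=⌊3053372·117/10000⌋=35724; principal=149289-35724=113565; balance=3053372-113565=2939807
14. interest=⌊2939807·117/10000⌋=34395; principal=149289-34395=114894; balance=2939807-114894=2824913
15. interest=⌊2824913·117/10000⌋=33051; principal=149289-33051=116238; balance=2824913-116238=2708675
16. interest=⌊2708675·117/10000⌋=31691; principal=149289-31691=117598; balance=2708675-117598=2591077
17. interest=⌊2591077·117/10000⌋=30315; principal=149289-30315=118974; balance=2591077-118974=2472103
18. interest=⌊2472103·117/10000⌋=28923; principal=149289-28923=120366; balance=2472103-120366=2351737
19. interest=⌊2351737·117/10000⌋=27515; principal=149289-27515=121774; balance=2351737-121774=2229963
20. interest=⌊2229963·117/10000⌋=26090; principal=149289-26090=123199; balance=2229963-123199=2106764
21. interest=⌊2106764·117/10000⌋=24649; principal=149289-24649=124640; balance=2106764-124640=1982124
22. interest=⌊1982124·117/10000⌋=23190; principal=149289-23190=126099; balance=1982124-126099=1856025
23. interest=⌊1856025·117/10000⌋=21715; principal=149289-21715=127574; balance=1856025-127574=1728451
24. interest=⌊1728451·117/10000⌋=20222; principal=149289-20222=129067; balance=1728451-129067=1599384
25. interest=⌊1599384·117/10000⌋=18712; principal=149289-18712=130577; balance=1599384-130577=1468807
26. interest=⌊1468807·117/10000⌋=17185; principal=149289-17185=132104; balance=1468807-132104=1336703
27. interest=⌊1336703·117/10000⌋=15639; principal=149289-15639=133650; balance=1336703-133650=1203053
28. interest=⌊1203053·117/10000⌋=14075; principal=149289-14075=135214; balance=1203053-135214=1067839
29. interest=⌊1067839·117/10000⌋=12493; principal=149289-12493=136796; balance=1067839-136796=931043
30. interest=⌊931043·117/10000⌋=10893; principal=149289-10893=138396; balance=931043-138396=792647
31. interest=⌊792647·117/10000⌋=9273; principal=149289-9273=140016; balance=792647-140016=652631
32. interest=⌊652631·117/10000⌋=7635; principal=149289-7635=141654; balance=652631-141654=510977
33. interest=⌊510977·117/10000⌋=5978; principal=149289-5978=143311; balance=510977-143311=367666
34. interest=⌊367666·117/10000⌋=4301; principal=149289-4301=144988; balance=367666-144988=222678
35. interest=⌊222678·117/10000⌋=2605; principal=149289-2605=146684; balance=222678-146684=75994

1 50519 98770 4219162
2 49364 99925 4119237
3 48195 101094 4018143
4 47012 102277 3915866
5 45815 103474 3812392
6 44604 104685 3707707
7 43380 105909 3601798
8 42141 107148 3494650
9 40887 108402 3386248
10 39619 109670 3276578
11 38335 110954 3165624
12 37037 112252 3053372
13 35724 113565 2939807
14 34395 114894 2824913
15 33051 116238 2708675
16 31691 117598 2591077
17 30315 118974 2472103
18 28923 120366 2351737
19 27515 121774 2229963
20 26090 123199 2106764
21 24649 124640 1982124
22 23190 126099 1856025
23 21715 127574 1728451
24 20222 129067 1599384
25 18712 130577 1468807
26 17185 132104 1336703
27 15639 133650 1203053
28 14075 135214 1067839
29 12493 136796 931043
30 10893 138396 792647
31 9273 140016 652631
32 7635 141654 510977
33 5978 143311 367666
34 4301 144988 222678
35 2605 146684 75994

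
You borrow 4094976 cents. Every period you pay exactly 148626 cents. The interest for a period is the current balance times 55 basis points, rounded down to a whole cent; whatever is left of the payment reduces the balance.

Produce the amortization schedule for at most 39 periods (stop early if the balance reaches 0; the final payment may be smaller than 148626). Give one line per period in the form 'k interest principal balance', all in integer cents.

1. interest=⌊4094976·55/10000⌋=22522; principal=148626-22522=126104; balance=4094976-126104=3968872
2. interest=⌊3968872·55/10000⌋=21828; principal=148626-21828=126798; balance=3968872-126798=3842074
3. interest=⌊3842074·55/10000⌋=21131; principal=148626-21131=127495; balance=3842074-127495=3714579
4. interest=⌊3714579·55/10000⌋=20430; principal=148626-20430=128196; balance=3714579-128196=3586383
5. interest=⌊3586383·55/10000⌋=19725; principal=148626-19725=128901; balance=3586383-128901=3457482
6. interest=⌊3457482·55/10000⌋=19016; principal=148626-19016=129610; balance=3457482-129610=3327872
7. interest=⌊3327872·55/10000⌋=18303; principal=148626-18303=130323; balance=3327872-130323=3197549
8. interest=⌊3197549·55/10000⌋=17586; principal=148626-17586=131040; balance=3197549-131040=3066509
9. interest=⌊3066509·55/10000⌋=16865; principal=148626-16865=131761; balance=3066509-131761=2934748
10. interest=⌊2934748·55/10000⌋=16141; principal=148626-16141=132485; balance=2934748-132485=2802263
11. interest=⌊2802263·55/10000⌋=15412; principal=148626-15412=133214; balance=2802263-133214=2669049
12. interest=⌊2669049·55/10000⌋=14679; principal=148626-14679=133947; balance=2669049-133947=2535102
13. interest=⌊2535102·55/10000⌋=13943; principal=148626-13943=134683; balance=2535102-134683=2400419
14. interest=⌊2400419·55/10000⌋=13202; principal=148626-13202=135424; balance=2400419-135424=2264995
15. interest=⌊2264995·55/10000⌋=12457; principal=148626-12457=136169; balance=2264995-136169=2128826
16. interest=⌊2128826·55/10000⌋=11708; principal=148626-11708=136918; balance=2128826-136918=1991908
17. interest=⌊1991908·55/10000⌋=10955; principal=148626-10955=137671; balance=1991908-137671=1854237
18. interest=⌊1854237·55/10000⌋=10198; principal=148626-10198=138428; balance=1854237-138428=1715809
19. interest=⌊1715809·55/10000⌋=9436; principal=148626-9436=139190; balance=1715809-139190=1576619
20. interest=⌊1576619·55/10000⌋=8671; principal=148626-8671=139955; balance=1576619-139955=1436664
21. interest=⌊1436664·55/10000⌋=7901; principal=148626-7901=140725; balance=1436664-140725=1295939
22. interest=⌊1295939·55/10000⌋=7127; principal=148626-7127=141499; balance=1295939-141499=1154440
23. interest=⌊1154440·55/10000⌋=6349; principal=148626-6349=142277; balance=1154440-142277=1012163
24. interest=⌊1012163·55/10000⌋=5566; principal=148626-5566=143060; balance=1012163-143060=869103
25. interest=⌊869103·55/10000⌋=4780; principal=148626-4780=143846; balance=869103-143846=725257
26. interest=⌊725257·55/10000⌋=3988; principal=148626-3988=144638; balance=725257-144638=580619
27. interest=⌊580619·55/10000⌋=3193; principal=148626-3193=145433; balance=580619-145433=435186
28. interest=⌊435186·55/10000⌋=2393; principal=148626-2393=146233; balance=435186-146233=288953
29. interest=⌊288953·55/10000⌋=1589; principal=148626-1589=147037; balance=288953-147037=141916
30. interest=⌊141916·55/10000⌋=780; principal=min(148626-780,141916)=141916; balance=141916-141916=0

1 22522 126104 3968872
2 21828 126798 3842074
3 21131 127495 3714579
4 20430 128196 3586383
5 19725 128901 3457482
6 19016 129610 3327872
7 18303 130323 3197549
8 17586 131040 3066509
9 16865 131761 2934748
10 16141 132485 2802263
11 15412 133214 2669049
12 14679 133947 2535102
13 13943 134683 2400419
14 13202 135424 2264995
15 12457 136169 2128826
16 11708 136918 1991908
17 10955 137671 1854237
18 10198 138428 1715809
19 9436 139190 1576619
20 8671 139955 1436664
21 7901 140725 1295939
22 7127 141499 1154440
23 6349 142277 1012163
24 5566 143060 869103
25 4780 143846 725257
26 3988 144638 580619
27 3193 145433 435186
28 2393 146233 288953
29 1589 147037 141916
30 780 141916 0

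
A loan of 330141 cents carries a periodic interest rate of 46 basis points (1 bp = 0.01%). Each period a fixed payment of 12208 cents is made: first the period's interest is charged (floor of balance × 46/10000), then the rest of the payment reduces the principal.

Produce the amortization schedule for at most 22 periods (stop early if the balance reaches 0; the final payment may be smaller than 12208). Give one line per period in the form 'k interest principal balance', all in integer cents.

1 1518 10690 319451
2 1469 10739 308712
3 1420 10788 297924
4 1370 10838 287086
5 1320 10888 276198
6 1270 10938 265260
7 1220 10988 254272
8 1169 11039 243233
9 1118 11090 232143
10 1067 11141 221002
11 1016 11192 209810
12 965 11243 198567
13 913 11295 187272
14 861 11347 175925
15 809 11399 164526
16 756 11452 153074
17 704 11504 141570
18 651 11557 130013
19 598 11610 118403
20 544 11664 106739
21 490 11718 95021
22 437 11771 83250

1. interest=⌊330141·46/10000⌋=1518; principal=12208-1518=10690; balance=330141-10690=319451
2. interest=⌊319451·46/10000⌋=1469; principal=12208-1469=10739; balance=319451-10739=308712
3. interest=⌊308712·46/10000⌋=1420; principal=12208-1420=10788; balance=308712-10788=297924
4. interest=⌊297924·46/10000⌋=1370; principal=12208-1370=10838; balance=297924-10838=287086
5. interest=⌊287086·46/10000⌋=1320; principal=12208-1320=10888; balance=287086-10888=276198
6. interest=⌊276198·46/10000⌋=1270; principal=12208-1270=10938; balance=276198-10938=265260
7. interest=⌊265260·46/10000⌋=1220; principal=12208-1220=10988; balance=265260-10988=254272
8. interest=⌊254272·46/10000⌋=1169; principal=12208-1169=11039; balance=254272-11039=243233
9. interest=⌊243233·46/10000⌋=1118; principal=12208-1118=11090; balance=243233-11090=232143
10. interest=⌊232143·46/10000⌋=1067; principal=12208-1067=11141; balance=232143-11141=221002
11. interest=⌊221002·46/10000⌋=1016; principal=12208-1016=11192; balance=221002-11192=209810
12. interest=⌊209810·46/10000⌋=965; principal=12208-965=11243; balance=209810-11243=198567
13. interest=⌊198567·46/10000⌋=913; principal=12208-913=11295; balance=198567-11295=187272
14. interest=⌊187272·46/10000⌋=861; principal=12208-861=11347; balance=187272-11347=175925
15. interest=⌊175925·46/10000⌋=809; principal=12208-809=11399; balance=175925-11399=164526
16. interest=⌊164526·46/10000⌋=756; principal=12208-756=11452; balance=164526-11452=153074
17. interest=⌊153074·46/10000⌋=704; principal=12208-704=11504; balance=153074-11504=141570
18. interest=⌊141570·46/10000⌋=651; principal=12208-651=11557; balance=141570-11557=130013
19. interest=⌊130013·46/10000⌋=598; principal=12208-598=11610; balance=130013-11610=118403
20. interest=⌊118403·46/10000⌋=544; principal=12208-544=11664; balance=118403-11664=106739
21. interest=⌊106739·46/10000⌋=490; principal=12208-490=11718; balance=106739-11718=95021
22. interest=⌊95021·46/10000⌋=437; principal=12208-437=11771; balance=95021-11771=83250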